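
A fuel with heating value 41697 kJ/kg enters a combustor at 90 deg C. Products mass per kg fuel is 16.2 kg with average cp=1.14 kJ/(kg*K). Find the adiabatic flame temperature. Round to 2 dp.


T_ad = T_in + Hc / (m_p * cp)
Denominator = 16.2 * 1.14 = 18.4680
Temperature rise = 41697 / 18.4680 = 2257.80 K
T_ad = 90 + 2257.80 = 2347.80 deg C


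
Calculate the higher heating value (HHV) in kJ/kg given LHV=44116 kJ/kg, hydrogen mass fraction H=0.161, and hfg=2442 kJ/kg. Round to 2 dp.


HHV = LHV + hfg * 9 * H
Water addition = 2442 * 9 * 0.161 = 3538.458 kJ/kg
HHV = 44116 + 3538.458 = 47654.46 kJ/kg


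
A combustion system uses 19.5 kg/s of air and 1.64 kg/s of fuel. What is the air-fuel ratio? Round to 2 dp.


AFR = m_air / m_fuel
AFR = 19.5 / 1.64 = 11.89


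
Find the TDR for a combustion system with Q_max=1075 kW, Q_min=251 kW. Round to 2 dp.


TDR = Q_max / Q_min
TDR = 1075 / 251 = 4.28


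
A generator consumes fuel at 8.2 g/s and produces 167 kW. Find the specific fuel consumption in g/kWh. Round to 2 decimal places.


SFC = (mf / BP) * 3600
Rate = 8.2 / 167 = 0.049102 g/(s*kW)
SFC = 0.049102 * 3600 = 176.77 g/kWh


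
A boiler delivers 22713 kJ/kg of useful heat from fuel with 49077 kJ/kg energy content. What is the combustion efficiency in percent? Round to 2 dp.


Efficiency = (Q_useful / Q_fuel) * 100
Efficiency = (22713 / 49077) * 100
Efficiency = 0.4628 * 100 = 46.28%


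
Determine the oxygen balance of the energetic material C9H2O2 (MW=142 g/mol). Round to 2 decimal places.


OB = -1600 * (2C + H/2 - O) / MW
Inner = 2*9 + 2/2 - 2 = 17.00
OB = -1600 * 17.00 / 142 = -191.55%


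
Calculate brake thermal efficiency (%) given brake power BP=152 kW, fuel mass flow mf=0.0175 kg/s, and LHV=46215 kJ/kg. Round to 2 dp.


eta_BTE = (BP / (mf * LHV)) * 100
Denominator = 0.0175 * 46215 = 808.7625 kW
eta_BTE = (152 / 808.7625) * 100 = 18.79%


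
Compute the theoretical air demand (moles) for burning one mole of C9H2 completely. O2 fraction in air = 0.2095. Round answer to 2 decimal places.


Balanced combustion: C9H2 + 9.5 O2 -> 9 CO2 + 1 H2O
O2 needed = C + H/4 = 9 + 2/4 = 9.50 moles
Air moles = O2 / 0.2095 = 9.50 / 0.2095 = 45.35 moles air


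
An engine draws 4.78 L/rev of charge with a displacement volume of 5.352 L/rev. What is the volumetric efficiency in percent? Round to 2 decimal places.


eta_v = (V_actual / V_disp) * 100
Ratio = 4.78 / 5.352 = 0.8931
eta_v = 0.8931 * 100 = 89.31%


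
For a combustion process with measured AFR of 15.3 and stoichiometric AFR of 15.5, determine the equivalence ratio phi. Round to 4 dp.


phi = AFR_stoich / AFR_actual
phi = 15.5 / 15.3 = 1.0131


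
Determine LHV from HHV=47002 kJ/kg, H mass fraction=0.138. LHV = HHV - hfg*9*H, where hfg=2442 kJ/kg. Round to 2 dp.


LHV = HHV - hfg * 9 * H
Water correction = 2442 * 9 * 0.138 = 3032.964 kJ/kg
LHV = 47002 - 3032.964 = 43969.04 kJ/kg


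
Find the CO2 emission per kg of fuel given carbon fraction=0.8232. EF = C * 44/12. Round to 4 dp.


EF = C_frac * (M_CO2 / M_C)
EF = 0.8232 * (44/12)
EF = 0.8232 * 3.666667 = 3.0184 kg_CO2/kg_fuel


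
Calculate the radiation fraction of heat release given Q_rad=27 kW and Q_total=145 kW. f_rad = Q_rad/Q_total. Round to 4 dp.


f_rad = Q_rad / Q_total
f_rad = 27 / 145 = 0.1862


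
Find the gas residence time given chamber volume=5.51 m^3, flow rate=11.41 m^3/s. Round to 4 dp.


tau = V / Q_flow
tau = 5.51 / 11.41 = 0.4829 s


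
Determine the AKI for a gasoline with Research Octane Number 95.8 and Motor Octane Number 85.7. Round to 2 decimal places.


AKI = (RON + MON) / 2
AKI = (95.8 + 85.7) / 2
AKI = 181.5 / 2 = 90.75


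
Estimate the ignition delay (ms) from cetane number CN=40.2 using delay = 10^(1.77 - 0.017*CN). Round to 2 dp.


delay = 10^(1.77 - 0.017*CN)
Exponent = 1.77 - 0.017*40.2 = 1.0866
delay = 10^1.0866 = 12.21 ms


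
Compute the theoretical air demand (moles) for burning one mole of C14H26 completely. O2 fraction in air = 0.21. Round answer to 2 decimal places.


Balanced combustion: C14H26 + 20.5 O2 -> 14 CO2 + 13 H2O
O2 needed = C + H/4 = 14 + 26/4 = 20.50 moles
Air moles = O2 / 0.21 = 20.50 / 0.21 = 97.62 moles air


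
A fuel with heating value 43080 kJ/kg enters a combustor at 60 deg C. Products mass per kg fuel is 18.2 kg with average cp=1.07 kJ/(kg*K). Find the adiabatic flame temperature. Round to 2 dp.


T_ad = T_in + Hc / (m_p * cp)
Denominator = 18.2 * 1.07 = 19.4740
Temperature rise = 43080 / 19.4740 = 2212.18 K
T_ad = 60 + 2212.18 = 2272.18 deg C


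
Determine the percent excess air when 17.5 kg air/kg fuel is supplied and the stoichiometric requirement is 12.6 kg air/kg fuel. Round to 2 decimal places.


Excess air = actual - stoichiometric = 17.5 - 12.6 = 4.90 kg/kg fuel
Excess air % = (excess / stoich) * 100 = (4.90 / 12.6) * 100 = 38.89%


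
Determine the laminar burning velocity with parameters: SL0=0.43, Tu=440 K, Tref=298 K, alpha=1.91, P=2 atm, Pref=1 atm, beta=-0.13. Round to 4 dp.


SL = SL0 * (Tu/Tref)^alpha * (P/Pref)^beta
T ratio = 440/298 = 1.47651007
(T ratio)^alpha = 1.47651007^1.91 = 2.104949
(P/Pref)^beta = 2^(-0.13) = 0.913831
SL = 0.43 * 2.104949 * 0.913831 = 0.8271 m/s


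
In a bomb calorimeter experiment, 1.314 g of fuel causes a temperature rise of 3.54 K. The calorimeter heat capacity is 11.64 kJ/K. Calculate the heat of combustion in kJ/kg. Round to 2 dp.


Hc = C_cal * delta_T / m_fuel
Q_released = 11.64 * 3.54 = 41.2056 kJ
m_fuel = 1.314 g = 1.314/1000 kg = 0.001314 kg
Hc = 41.2056 / 0.001314 = 31358.90 kJ/kg


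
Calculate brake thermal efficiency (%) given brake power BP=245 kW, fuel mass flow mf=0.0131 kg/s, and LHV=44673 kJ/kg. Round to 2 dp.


eta_BTE = (BP / (mf * LHV)) * 100
Denominator = 0.0131 * 44673 = 585.2163 kW
eta_BTE = (245 / 585.2163) * 100 = 41.86%


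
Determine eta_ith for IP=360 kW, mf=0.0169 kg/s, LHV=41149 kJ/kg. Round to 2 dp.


eta_ith = (IP / (mf * LHV)) * 100
Denominator = 0.0169 * 41149 = 695.4181 kW
eta_ith = (360 / 695.4181) * 100 = 51.77%


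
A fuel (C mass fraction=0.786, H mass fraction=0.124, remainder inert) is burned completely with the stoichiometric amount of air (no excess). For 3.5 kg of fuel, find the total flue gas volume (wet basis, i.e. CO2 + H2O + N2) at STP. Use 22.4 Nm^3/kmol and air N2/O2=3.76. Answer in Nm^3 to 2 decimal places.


Per kg fuel: CO2 = (C/12 kmol)*22.4 = (0.786/12)*22.4 = 1.46720 Nm^3
Per kg fuel: H2O = (H/2 kmol)*22.4 = (0.124/2)*22.4 = 1.38880 Nm^3
O2 needed per kg fuel = C/12 + H/4 = 0.786/12 + 0.124/4 = 0.09650000 kmol
Per kg fuel: N2 = O2*3.76*22.4 = 0.09650000*3.76*22.4 = 8.12762 Nm^3
Total per kg = 1.46720 + 1.38880 + 8.12762 = 10.98362 Nm^3
Total = 10.98362 * 3.5 = 38.44 Nm^3


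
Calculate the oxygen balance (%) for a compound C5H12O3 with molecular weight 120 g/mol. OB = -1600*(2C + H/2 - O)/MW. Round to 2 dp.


OB = -1600 * (2C + H/2 - O) / MW
Inner = 2*5 + 12/2 - 3 = 13.00
OB = -1600 * 13.00 / 120 = -173.33%


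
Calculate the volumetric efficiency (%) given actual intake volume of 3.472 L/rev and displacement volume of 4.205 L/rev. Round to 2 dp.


eta_v = (V_actual / V_disp) * 100
Ratio = 3.472 / 4.205 = 0.8257
eta_v = 0.8257 * 100 = 82.57%


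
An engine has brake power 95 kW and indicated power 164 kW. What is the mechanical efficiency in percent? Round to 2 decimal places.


eta_mech = (BP / IP) * 100
Ratio = 95 / 164 = 0.5793
eta_mech = 0.5793 * 100 = 57.93%


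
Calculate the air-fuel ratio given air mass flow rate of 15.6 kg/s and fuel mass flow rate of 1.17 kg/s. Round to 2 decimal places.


AFR = m_air / m_fuel
AFR = 15.6 / 1.17 = 13.33


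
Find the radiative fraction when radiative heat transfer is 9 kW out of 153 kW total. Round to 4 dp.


f_rad = Q_rad / Q_total
f_rad = 9 / 153 = 0.0588


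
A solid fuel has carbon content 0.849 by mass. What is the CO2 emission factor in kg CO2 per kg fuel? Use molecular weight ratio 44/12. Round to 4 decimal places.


EF = C_frac * (M_CO2 / M_C)
EF = 0.849 * (44/12)
EF = 0.849 * 3.666667 = 3.1130 kg_CO2/kg_fuel


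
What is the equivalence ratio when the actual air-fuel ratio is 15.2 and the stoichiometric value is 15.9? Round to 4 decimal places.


phi = AFR_stoich / AFR_actual
phi = 15.9 / 15.2 = 1.0461


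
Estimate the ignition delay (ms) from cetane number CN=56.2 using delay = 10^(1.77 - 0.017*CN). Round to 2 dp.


delay = 10^(1.77 - 0.017*CN)
Exponent = 1.77 - 0.017*56.2 = 0.8146
delay = 10^0.8146 = 6.53 ms


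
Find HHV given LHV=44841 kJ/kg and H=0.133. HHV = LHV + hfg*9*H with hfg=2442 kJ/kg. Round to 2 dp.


HHV = LHV + hfg * 9 * H
Water addition = 2442 * 9 * 0.133 = 2923.074 kJ/kg
HHV = 44841 + 2923.074 = 47764.07 kJ/kg


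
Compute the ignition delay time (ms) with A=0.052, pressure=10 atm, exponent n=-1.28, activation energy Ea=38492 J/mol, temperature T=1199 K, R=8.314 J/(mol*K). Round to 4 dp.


tau = A * P^n * exp(Ea/(R*T))
P^n = 10^(-1.28) = 0.05248075
Ea/(R*T) = 38492/(8.314*1199) = 3.861369
exp(Ea/(R*T)) = 47.530363
tau = 0.052 * 0.05248075 * 47.530363 = 0.1297 ms


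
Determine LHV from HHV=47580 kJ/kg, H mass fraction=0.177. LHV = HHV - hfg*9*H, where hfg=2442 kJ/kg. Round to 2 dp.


LHV = HHV - hfg * 9 * H
Water correction = 2442 * 9 * 0.177 = 3890.106 kJ/kg
LHV = 47580 - 3890.106 = 43689.89 kJ/kg


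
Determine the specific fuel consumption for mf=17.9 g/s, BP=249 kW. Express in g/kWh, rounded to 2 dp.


SFC = (mf / BP) * 3600
Rate = 17.9 / 249 = 0.071888 g/(s*kW)
SFC = 0.071888 * 3600 = 258.80 g/kWh


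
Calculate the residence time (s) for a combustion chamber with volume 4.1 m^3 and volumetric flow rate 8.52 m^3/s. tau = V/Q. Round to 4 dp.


tau = V / Q_flow
tau = 4.1 / 8.52 = 0.4812 s


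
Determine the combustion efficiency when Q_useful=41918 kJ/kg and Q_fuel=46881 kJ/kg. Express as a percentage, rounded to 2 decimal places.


Efficiency = (Q_useful / Q_fuel) * 100
Efficiency = (41918 / 46881) * 100
Efficiency = 0.8941 * 100 = 89.41%


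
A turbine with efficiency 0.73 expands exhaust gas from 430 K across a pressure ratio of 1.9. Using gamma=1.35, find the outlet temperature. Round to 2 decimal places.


T_out = T_in * (1 - eta * (1 - PR^(-(gamma-1)/gamma)))
Exponent = -(1.35-1)/1.35 = -0.25925926
PR^exp = 1.9^(-0.25925926) = 0.84670193
Factor = 1 - 0.73*(1 - 0.84670193) = 0.88809241
T_out = 430 * 0.88809241 = 381.88 K


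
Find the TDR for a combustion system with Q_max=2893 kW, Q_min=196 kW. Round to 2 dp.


TDR = Q_max / Q_min
TDR = 2893 / 196 = 14.76


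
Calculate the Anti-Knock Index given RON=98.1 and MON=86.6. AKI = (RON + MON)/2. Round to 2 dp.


AKI = (RON + MON) / 2
AKI = (98.1 + 86.6) / 2
AKI = 184.7 / 2 = 92.35


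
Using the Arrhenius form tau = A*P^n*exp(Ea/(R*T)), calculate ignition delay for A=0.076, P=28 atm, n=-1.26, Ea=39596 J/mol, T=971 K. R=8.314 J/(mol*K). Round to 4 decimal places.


tau = A * P^n * exp(Ea/(R*T))
P^n = 28^(-1.26) = 0.01501692
Ea/(R*T) = 39596/(8.314*971) = 4.904809
exp(Ea/(R*T)) = 134.937082
tau = 0.076 * 0.01501692 * 134.937082 = 0.1540 ms


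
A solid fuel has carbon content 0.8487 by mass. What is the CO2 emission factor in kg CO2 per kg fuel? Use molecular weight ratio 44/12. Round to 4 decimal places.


EF = C_frac * (M_CO2 / M_C)
EF = 0.8487 * (44/12)
EF = 0.8487 * 3.666667 = 3.1119 kg_CO2/kg_fuel


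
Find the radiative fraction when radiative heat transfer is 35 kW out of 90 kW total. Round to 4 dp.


f_rad = Q_rad / Q_total
f_rad = 35 / 90 = 0.3889


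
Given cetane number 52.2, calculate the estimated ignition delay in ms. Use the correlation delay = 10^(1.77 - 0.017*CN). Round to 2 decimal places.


delay = 10^(1.77 - 0.017*CN)
Exponent = 1.77 - 0.017*52.2 = 0.8826
delay = 10^0.8826 = 7.63 ms


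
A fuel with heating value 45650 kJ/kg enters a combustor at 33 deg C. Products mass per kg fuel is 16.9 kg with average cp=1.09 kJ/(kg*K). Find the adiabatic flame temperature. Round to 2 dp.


T_ad = T_in + Hc / (m_p * cp)
Denominator = 16.9 * 1.09 = 18.4210
Temperature rise = 45650 / 18.4210 = 2478.15 K
T_ad = 33 + 2478.15 = 2511.15 deg C


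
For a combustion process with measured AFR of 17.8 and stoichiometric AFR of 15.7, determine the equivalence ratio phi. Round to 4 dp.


phi = AFR_stoich / AFR_actual
phi = 15.7 / 17.8 = 0.8820


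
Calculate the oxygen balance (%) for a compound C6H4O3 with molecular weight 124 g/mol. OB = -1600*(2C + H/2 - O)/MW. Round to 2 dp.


OB = -1600 * (2C + H/2 - O) / MW
Inner = 2*6 + 4/2 - 3 = 11.00
OB = -1600 * 11.00 / 124 = -141.94%


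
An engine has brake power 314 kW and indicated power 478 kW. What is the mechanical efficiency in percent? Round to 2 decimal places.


eta_mech = (BP / IP) * 100
Ratio = 314 / 478 = 0.6569
eta_mech = 0.6569 * 100 = 65.69%


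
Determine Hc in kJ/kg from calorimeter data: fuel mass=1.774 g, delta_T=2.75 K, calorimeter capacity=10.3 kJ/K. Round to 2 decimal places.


Hc = C_cal * delta_T / m_fuel
Q_released = 10.3 * 2.75 = 28.3250 kJ
m_fuel = 1.774 g = 1.774/1000 kg = 0.001774 kg
Hc = 28.3250 / 0.001774 = 15966.74 kJ/kg


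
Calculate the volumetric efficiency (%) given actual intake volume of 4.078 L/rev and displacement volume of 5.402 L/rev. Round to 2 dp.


eta_v = (V_actual / V_disp) * 100
Ratio = 4.078 / 5.402 = 0.7549
eta_v = 0.7549 * 100 = 75.49%


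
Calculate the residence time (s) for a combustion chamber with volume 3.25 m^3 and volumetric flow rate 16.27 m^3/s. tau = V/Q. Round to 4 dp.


tau = V / Q_flow
tau = 3.25 / 16.27 = 0.1998 s


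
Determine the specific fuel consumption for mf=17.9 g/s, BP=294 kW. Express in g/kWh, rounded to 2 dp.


SFC = (mf / BP) * 3600
Rate = 17.9 / 294 = 0.060884 g/(s*kW)
SFC = 0.060884 * 3600 = 219.18 g/kWh


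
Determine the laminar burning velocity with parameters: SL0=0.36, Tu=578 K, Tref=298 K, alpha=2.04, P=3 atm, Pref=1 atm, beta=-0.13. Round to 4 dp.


SL = SL0 * (Tu/Tref)^alpha * (P/Pref)^beta
T ratio = 578/298 = 1.93959732
(T ratio)^alpha = 1.93959732^2.04 = 3.863061
(P/Pref)^beta = 3^(-0.13) = 0.866910
SL = 0.36 * 3.863061 * 0.866910 = 1.2056 m/s


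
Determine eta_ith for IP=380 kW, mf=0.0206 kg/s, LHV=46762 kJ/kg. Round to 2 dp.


eta_ith = (IP / (mf * LHV)) * 100
Denominator = 0.0206 * 46762 = 963.2972 kW
eta_ith = (380 / 963.2972) * 100 = 39.45%


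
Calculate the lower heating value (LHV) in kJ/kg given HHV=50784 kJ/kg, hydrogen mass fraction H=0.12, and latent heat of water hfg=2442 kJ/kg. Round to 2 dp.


LHV = HHV - hfg * 9 * H
Water correction = 2442 * 9 * 0.12 = 2637.360 kJ/kg
LHV = 50784 - 2637.360 = 48146.64 kJ/kg


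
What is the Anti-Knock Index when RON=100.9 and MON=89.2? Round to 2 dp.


AKI = (RON + MON) / 2
AKI = (100.9 + 89.2) / 2
AKI = 190.1 / 2 = 95.05


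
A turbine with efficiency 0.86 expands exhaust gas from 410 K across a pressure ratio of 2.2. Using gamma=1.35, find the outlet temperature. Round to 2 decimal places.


T_out = T_in * (1 - eta * (1 - PR^(-(gamma-1)/gamma)))
Exponent = -(1.35-1)/1.35 = -0.25925926
PR^exp = 2.2^(-0.25925926) = 0.81512413
Factor = 1 - 0.86*(1 - 0.81512413) = 0.84100675
T_out = 410 * 0.84100675 = 344.81 K


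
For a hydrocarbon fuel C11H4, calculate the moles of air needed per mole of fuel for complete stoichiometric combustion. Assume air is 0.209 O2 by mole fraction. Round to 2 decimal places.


Balanced combustion: C11H4 + 12 O2 -> 11 CO2 + 2 H2O
O2 needed = C + H/4 = 11 + 4/4 = 12.00 moles
Air moles = O2 / 0.209 = 12.00 / 0.209 = 57.42 moles air


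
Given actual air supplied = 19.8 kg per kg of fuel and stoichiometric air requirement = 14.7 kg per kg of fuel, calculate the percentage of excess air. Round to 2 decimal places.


Excess air = actual - stoichiometric = 19.8 - 14.7 = 5.10 kg/kg fuel
Excess air % = (excess / stoich) * 100 = (5.10 / 14.7) * 100 = 34.69%


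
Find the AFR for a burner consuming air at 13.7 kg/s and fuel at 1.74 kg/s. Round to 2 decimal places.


AFR = m_air / m_fuel
AFR = 13.7 / 1.74 = 7.87


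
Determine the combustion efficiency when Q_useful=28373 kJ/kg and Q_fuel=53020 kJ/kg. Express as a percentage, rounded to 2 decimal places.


Efficiency = (Q_useful / Q_fuel) * 100
Efficiency = (28373 / 53020) * 100
Efficiency = 0.5351 * 100 = 53.51%


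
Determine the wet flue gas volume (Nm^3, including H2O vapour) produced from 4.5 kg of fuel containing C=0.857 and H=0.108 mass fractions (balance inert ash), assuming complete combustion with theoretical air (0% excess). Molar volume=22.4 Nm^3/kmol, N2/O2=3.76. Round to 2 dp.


Per kg fuel: CO2 = (C/12 kmol)*22.4 = (0.857/12)*22.4 = 1.59973 Nm^3
Per kg fuel: H2O = (H/2 kmol)*22.4 = (0.108/2)*22.4 = 1.20960 Nm^3
O2 needed per kg fuel = C/12 + H/4 = 0.857/12 + 0.108/4 = 0.09841667 kmol
Per kg fuel: N2 = O2*3.76*22.4 = 0.09841667*3.76*22.4 = 8.28905 Nm^3
Total per kg = 1.59973 + 1.20960 + 8.28905 = 11.09838 Nm^3
Total = 11.09838 * 4.5 = 49.94 Nm^3


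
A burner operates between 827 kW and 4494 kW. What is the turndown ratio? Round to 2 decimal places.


TDR = Q_max / Q_min
TDR = 4494 / 827 = 5.43


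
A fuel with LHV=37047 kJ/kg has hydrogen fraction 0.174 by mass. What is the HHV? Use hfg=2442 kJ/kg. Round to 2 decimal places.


HHV = LHV + hfg * 9 * H
Water addition = 2442 * 9 * 0.174 = 3824.172 kJ/kg
HHV = 37047 + 3824.172 = 40871.17 kJ/kg


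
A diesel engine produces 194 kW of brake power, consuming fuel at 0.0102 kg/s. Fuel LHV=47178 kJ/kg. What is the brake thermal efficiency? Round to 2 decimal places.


eta_BTE = (BP / (mf * LHV)) * 100
Denominator = 0.0102 * 47178 = 481.2156 kW
eta_BTE = (194 / 481.2156) * 100 = 40.31%


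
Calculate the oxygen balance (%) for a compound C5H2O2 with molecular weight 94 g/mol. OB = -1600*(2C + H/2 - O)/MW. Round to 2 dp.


OB = -1600 * (2C + H/2 - O) / MW
Inner = 2*5 + 2/2 - 2 = 9.00
OB = -1600 * 9.00 / 94 = -153.19%


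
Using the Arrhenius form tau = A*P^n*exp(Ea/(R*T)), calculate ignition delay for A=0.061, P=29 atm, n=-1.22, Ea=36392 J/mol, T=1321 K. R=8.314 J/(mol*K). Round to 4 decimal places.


tau = A * P^n * exp(Ea/(R*T))
P^n = 29^(-1.22) = 0.01643896
Ea/(R*T) = 36392/(8.314*1321) = 3.313547
exp(Ea/(R*T)) = 27.482423
tau = 0.061 * 0.01643896 * 27.482423 = 0.0276 ms


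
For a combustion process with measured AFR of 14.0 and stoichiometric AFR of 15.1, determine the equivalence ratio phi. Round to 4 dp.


phi = AFR_stoich / AFR_actual
phi = 15.1 / 14.0 = 1.0786


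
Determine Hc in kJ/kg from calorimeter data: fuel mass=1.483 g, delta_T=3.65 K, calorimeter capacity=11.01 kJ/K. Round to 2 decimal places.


Hc = C_cal * delta_T / m_fuel
Q_released = 11.01 * 3.65 = 40.1865 kJ
m_fuel = 1.483 g = 1.483/1000 kg = 0.001483 kg
Hc = 40.1865 / 0.001483 = 27098.11 kJ/kg


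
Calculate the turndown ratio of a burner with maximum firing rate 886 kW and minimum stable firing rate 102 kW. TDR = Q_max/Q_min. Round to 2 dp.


TDR = Q_max / Q_min
TDR = 886 / 102 = 8.69


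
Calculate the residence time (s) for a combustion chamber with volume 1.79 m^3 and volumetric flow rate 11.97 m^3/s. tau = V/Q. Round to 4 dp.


tau = V / Q_flow
tau = 1.79 / 11.97 = 0.1495 s


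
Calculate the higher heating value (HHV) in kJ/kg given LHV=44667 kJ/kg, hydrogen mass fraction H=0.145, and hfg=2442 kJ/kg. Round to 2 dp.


HHV = LHV + hfg * 9 * H
Water addition = 2442 * 9 * 0.145 = 3186.810 kJ/kg
HHV = 44667 + 3186.810 = 47853.81 kJ/kg


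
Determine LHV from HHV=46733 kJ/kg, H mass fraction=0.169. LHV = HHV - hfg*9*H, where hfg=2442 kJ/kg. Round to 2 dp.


LHV = HHV - hfg * 9 * H
Water correction = 2442 * 9 * 0.169 = 3714.282 kJ/kg
LHV = 46733 - 3714.282 = 43018.72 kJ/kg


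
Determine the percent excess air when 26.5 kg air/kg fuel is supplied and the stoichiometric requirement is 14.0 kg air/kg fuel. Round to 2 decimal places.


Excess air = actual - stoichiometric = 26.5 - 14.0 = 12.50 kg/kg fuel
Excess air % = (excess / stoich) * 100 = (12.50 / 14.0) * 100 = 89.29%


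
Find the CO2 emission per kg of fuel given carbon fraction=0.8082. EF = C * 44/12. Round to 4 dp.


EF = C_frac * (M_CO2 / M_C)
EF = 0.8082 * (44/12)
EF = 0.8082 * 3.666667 = 2.9634 kg_CO2/kg_fuel


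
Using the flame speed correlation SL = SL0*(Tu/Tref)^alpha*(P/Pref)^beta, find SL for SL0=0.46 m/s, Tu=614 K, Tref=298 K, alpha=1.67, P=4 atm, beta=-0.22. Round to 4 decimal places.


SL = SL0 * (Tu/Tref)^alpha * (P/Pref)^beta
T ratio = 614/298 = 2.06040268
(T ratio)^alpha = 2.06040268^1.67 = 3.344260
(P/Pref)^beta = 4^(-0.22) = 0.737135
SL = 0.46 * 3.344260 * 0.737135 = 1.1340 m/s


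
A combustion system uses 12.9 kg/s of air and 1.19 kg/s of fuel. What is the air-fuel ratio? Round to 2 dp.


AFR = m_air / m_fuel
AFR = 12.9 / 1.19 = 10.84


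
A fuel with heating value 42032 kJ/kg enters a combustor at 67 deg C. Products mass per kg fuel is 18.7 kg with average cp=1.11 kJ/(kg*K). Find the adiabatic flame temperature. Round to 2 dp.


T_ad = T_in + Hc / (m_p * cp)
Denominator = 18.7 * 1.11 = 20.7570
Temperature rise = 42032 / 20.7570 = 2024.96 K
T_ad = 67 + 2024.96 = 2091.96 deg C


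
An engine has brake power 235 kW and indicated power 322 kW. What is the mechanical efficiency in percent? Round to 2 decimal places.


eta_mech = (BP / IP) * 100
Ratio = 235 / 322 = 0.7298
eta_mech = 0.7298 * 100 = 72.98%


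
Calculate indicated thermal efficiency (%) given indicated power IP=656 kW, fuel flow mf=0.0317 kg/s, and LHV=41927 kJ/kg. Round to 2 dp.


eta_ith = (IP / (mf * LHV)) * 100
Denominator = 0.0317 * 41927 = 1329.0859 kW
eta_ith = (656 / 1329.0859) * 100 = 49.36%


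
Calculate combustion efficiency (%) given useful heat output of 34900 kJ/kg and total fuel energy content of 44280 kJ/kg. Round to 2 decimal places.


Efficiency = (Q_useful / Q_fuel) * 100
Efficiency = (34900 / 44280) * 100
Efficiency = 0.7882 * 100 = 78.82%


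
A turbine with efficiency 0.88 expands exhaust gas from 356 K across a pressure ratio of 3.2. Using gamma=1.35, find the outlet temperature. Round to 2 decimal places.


T_out = T_in * (1 - eta * (1 - PR^(-(gamma-1)/gamma)))
Exponent = -(1.35-1)/1.35 = -0.25925926
PR^exp = 3.2^(-0.25925926) = 0.73966521
Factor = 1 - 0.88*(1 - 0.73966521) = 0.77090538
T_out = 356 * 0.77090538 = 274.44 K


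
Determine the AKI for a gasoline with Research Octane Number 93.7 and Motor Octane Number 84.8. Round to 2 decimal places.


AKI = (RON + MON) / 2
AKI = (93.7 + 84.8) / 2
AKI = 178.5 / 2 = 89.25


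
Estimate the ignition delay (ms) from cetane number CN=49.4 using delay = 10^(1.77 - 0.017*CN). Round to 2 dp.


delay = 10^(1.77 - 0.017*CN)
Exponent = 1.77 - 0.017*49.4 = 0.9302
delay = 10^0.9302 = 8.52 ms


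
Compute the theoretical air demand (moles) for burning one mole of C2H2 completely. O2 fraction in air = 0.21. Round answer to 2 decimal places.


Balanced combustion: C2H2 + 2.5 O2 -> 2 CO2 + 1 H2O
O2 needed = C + H/4 = 2 + 2/4 = 2.50 moles
Air moles = O2 / 0.21 = 2.50 / 0.21 = 11.90 moles air


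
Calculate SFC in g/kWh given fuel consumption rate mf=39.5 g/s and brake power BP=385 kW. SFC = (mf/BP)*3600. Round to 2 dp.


SFC = (mf / BP) * 3600
Rate = 39.5 / 385 = 0.102597 g/(s*kW)
SFC = 0.102597 * 3600 = 369.35 g/kWh


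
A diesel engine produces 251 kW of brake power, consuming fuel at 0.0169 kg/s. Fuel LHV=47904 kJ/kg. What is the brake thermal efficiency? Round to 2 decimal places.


eta_BTE = (BP / (mf * LHV)) * 100
Denominator = 0.0169 * 47904 = 809.5776 kW
eta_BTE = (251 / 809.5776) * 100 = 31.00%


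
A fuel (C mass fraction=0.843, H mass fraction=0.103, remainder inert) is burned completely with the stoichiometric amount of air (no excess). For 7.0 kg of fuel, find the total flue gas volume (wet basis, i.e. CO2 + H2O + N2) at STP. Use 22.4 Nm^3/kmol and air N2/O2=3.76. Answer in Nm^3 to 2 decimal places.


Per kg fuel: CO2 = (C/12 kmol)*22.4 = (0.843/12)*22.4 = 1.57360 Nm^3
Per kg fuel: H2O = (H/2 kmol)*22.4 = (0.103/2)*22.4 = 1.15360 Nm^3
O2 needed per kg fuel = C/12 + H/4 = 0.843/12 + 0.103/4 = 0.09600000 kmol
Per kg fuel: N2 = O2*3.76*22.4 = 0.09600000*3.76*22.4 = 8.08550 Nm^3
Total per kg = 1.57360 + 1.15360 + 8.08550 = 10.81270 Nm^3
Total = 10.81270 * 7.0 = 75.69 Nm^3


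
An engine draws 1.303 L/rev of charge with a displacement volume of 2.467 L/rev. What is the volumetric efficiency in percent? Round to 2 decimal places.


eta_v = (V_actual / V_disp) * 100
Ratio = 1.303 / 2.467 = 0.5282
eta_v = 0.5282 * 100 = 52.82%


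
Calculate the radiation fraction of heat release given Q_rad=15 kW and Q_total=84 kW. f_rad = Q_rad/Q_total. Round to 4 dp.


f_rad = Q_rad / Q_total
f_rad = 15 / 84 = 0.1786


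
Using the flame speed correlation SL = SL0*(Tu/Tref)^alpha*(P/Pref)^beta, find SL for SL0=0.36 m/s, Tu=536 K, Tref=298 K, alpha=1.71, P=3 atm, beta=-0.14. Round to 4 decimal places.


SL = SL0 * (Tu/Tref)^alpha * (P/Pref)^beta
T ratio = 536/298 = 1.79865772
(T ratio)^alpha = 1.79865772^1.71 = 2.728739
(P/Pref)^beta = 3^(-0.14) = 0.857439
SL = 0.36 * 2.728739 * 0.857439 = 0.8423 m/s


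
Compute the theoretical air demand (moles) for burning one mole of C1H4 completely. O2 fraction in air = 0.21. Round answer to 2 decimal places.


Balanced combustion: C1H4 + 2 O2 -> 1 CO2 + 2 H2O
O2 needed = C + H/4 = 1 + 4/4 = 2.00 moles
Air moles = O2 / 0.21 = 2.00 / 0.21 = 9.52 moles air


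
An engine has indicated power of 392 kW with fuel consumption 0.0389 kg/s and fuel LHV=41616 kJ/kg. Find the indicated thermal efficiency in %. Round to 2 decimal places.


eta_ith = (IP / (mf * LHV)) * 100
Denominator = 0.0389 * 41616 = 1618.8624 kW
eta_ith = (392 / 1618.8624) * 100 = 24.21%


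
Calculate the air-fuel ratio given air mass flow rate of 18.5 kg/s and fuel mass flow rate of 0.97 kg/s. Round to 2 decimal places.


AFR = m_air / m_fuel
AFR = 18.5 / 0.97 = 19.07


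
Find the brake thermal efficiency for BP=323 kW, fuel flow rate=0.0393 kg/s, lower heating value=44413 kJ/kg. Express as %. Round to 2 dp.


eta_BTE = (BP / (mf * LHV)) * 100
Denominator = 0.0393 * 44413 = 1745.4309 kW
eta_BTE = (323 / 1745.4309) * 100 = 18.51%


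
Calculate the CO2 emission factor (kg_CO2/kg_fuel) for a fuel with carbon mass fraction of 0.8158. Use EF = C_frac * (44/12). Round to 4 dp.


EF = C_frac * (M_CO2 / M_C)
EF = 0.8158 * (44/12)
EF = 0.8158 * 3.666667 = 2.9913 kg_CO2/kg_fuel


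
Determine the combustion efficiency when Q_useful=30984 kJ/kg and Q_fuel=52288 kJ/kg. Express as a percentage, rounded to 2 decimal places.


Efficiency = (Q_useful / Q_fuel) * 100
Efficiency = (30984 / 52288) * 100
Efficiency = 0.5926 * 100 = 59.26%


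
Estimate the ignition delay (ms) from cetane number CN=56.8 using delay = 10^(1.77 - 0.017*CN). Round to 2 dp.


delay = 10^(1.77 - 0.017*CN)
Exponent = 1.77 - 0.017*56.8 = 0.8044
delay = 10^0.8044 = 6.37 ms


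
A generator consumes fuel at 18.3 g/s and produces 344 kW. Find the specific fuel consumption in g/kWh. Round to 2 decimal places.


SFC = (mf / BP) * 3600
Rate = 18.3 / 344 = 0.053198 g/(s*kW)
SFC = 0.053198 * 3600 = 191.51 g/kWh


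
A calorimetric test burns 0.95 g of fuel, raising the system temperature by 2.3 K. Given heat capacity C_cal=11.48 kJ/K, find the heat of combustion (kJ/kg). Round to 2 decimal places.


Hc = C_cal * delta_T / m_fuel
Q_released = 11.48 * 2.3 = 26.4040 kJ
m_fuel = 0.95 g = 0.95/1000 kg = 0.000950 kg
Hc = 26.4040 / 0.000950 = 27793.68 kJ/kg


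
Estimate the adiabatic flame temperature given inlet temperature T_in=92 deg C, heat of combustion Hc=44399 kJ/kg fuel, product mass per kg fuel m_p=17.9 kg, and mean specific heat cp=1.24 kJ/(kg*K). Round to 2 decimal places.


T_ad = T_in + Hc / (m_p * cp)
Denominator = 17.9 * 1.24 = 22.1960
Temperature rise = 44399 / 22.1960 = 2000.32 K
T_ad = 92 + 2000.32 = 2092.32 deg C


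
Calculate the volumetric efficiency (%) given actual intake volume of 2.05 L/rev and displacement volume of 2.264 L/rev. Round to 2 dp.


eta_v = (V_actual / V_disp) * 100
Ratio = 2.05 / 2.264 = 0.9055
eta_v = 0.9055 * 100 = 90.55%


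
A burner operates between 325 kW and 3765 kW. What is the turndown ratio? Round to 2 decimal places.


TDR = Q_max / Q_min
TDR = 3765 / 325 = 11.58


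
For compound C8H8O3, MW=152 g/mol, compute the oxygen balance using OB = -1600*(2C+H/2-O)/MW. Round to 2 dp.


OB = -1600 * (2C + H/2 - O) / MW
Inner = 2*8 + 8/2 - 3 = 17.00
OB = -1600 * 17.00 / 152 = -178.95%


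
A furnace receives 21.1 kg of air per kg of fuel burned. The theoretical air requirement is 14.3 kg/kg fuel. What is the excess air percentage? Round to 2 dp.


Excess air = actual - stoichiometric = 21.1 - 14.3 = 6.80 kg/kg fuel
Excess air % = (excess / stoich) * 100 = (6.80 / 14.3) * 100 = 47.55%


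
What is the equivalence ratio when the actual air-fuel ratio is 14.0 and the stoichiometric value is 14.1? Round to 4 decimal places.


phi = AFR_stoich / AFR_actual
phi = 14.1 / 14.0 = 1.0071


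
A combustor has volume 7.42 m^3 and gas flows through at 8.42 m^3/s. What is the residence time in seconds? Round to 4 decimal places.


tau = V / Q_flow
tau = 7.42 / 8.42 = 0.8812 s


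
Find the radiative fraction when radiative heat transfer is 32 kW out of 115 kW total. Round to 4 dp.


f_rad = Q_rad / Q_total
f_rad = 32 / 115 = 0.2783


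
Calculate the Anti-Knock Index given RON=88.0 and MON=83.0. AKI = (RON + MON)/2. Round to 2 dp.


AKI = (RON + MON) / 2
AKI = (88.0 + 83.0) / 2
AKI = 171.0 / 2 = 85.50


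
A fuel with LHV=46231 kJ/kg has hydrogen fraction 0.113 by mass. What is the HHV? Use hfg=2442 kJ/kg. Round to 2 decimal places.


HHV = LHV + hfg * 9 * H
Water addition = 2442 * 9 * 0.113 = 2483.514 kJ/kg
HHV = 46231 + 2483.514 = 48714.51 kJ/kg


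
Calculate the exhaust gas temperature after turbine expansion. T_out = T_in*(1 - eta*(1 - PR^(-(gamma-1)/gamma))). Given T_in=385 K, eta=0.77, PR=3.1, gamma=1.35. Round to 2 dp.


T_out = T_in * (1 - eta * (1 - PR^(-(gamma-1)/gamma)))
Exponent = -(1.35-1)/1.35 = -0.25925926
PR^exp = 3.1^(-0.25925926) = 0.74577862
Factor = 1 - 0.77*(1 - 0.74577862) = 0.80424954
T_out = 385 * 0.80424954 = 309.64 K


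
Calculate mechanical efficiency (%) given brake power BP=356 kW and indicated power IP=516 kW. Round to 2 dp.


eta_mech = (BP / IP) * 100
Ratio = 356 / 516 = 0.6899
eta_mech = 0.6899 * 100 = 68.99%


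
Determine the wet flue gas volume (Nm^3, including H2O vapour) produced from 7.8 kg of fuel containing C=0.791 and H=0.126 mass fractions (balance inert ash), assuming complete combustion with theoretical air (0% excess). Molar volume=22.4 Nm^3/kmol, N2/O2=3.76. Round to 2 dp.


Per kg fuel: CO2 = (C/12 kmol)*22.4 = (0.791/12)*22.4 = 1.47653 Nm^3
Per kg fuel: H2O = (H/2 kmol)*22.4 = (0.126/2)*22.4 = 1.41120 Nm^3
O2 needed per kg fuel = C/12 + H/4 = 0.791/12 + 0.126/4 = 0.09741667 kmol
Per kg fuel: N2 = O2*3.76*22.4 = 0.09741667*3.76*22.4 = 8.20482 Nm^3
Total per kg = 1.47653 + 1.41120 + 8.20482 = 11.09255 Nm^3
Total = 11.09255 * 7.8 = 86.52 Nm^3


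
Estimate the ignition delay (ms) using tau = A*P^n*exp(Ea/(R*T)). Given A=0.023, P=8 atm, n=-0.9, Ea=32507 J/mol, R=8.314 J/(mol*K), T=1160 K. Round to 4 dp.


tau = A * P^n * exp(Ea/(R*T))
P^n = 8^(-0.9) = 0.15389305
Ea/(R*T) = 32507/(8.314*1160) = 3.370613
exp(Ea/(R*T)) = 29.096355
tau = 0.023 * 0.15389305 * 29.096355 = 0.1030 ms


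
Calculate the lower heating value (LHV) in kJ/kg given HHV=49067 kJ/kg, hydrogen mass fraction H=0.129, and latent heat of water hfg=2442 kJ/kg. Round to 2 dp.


LHV = HHV - hfg * 9 * H
Water correction = 2442 * 9 * 0.129 = 2835.162 kJ/kg
LHV = 49067 - 2835.162 = 46231.84 kJ/kg


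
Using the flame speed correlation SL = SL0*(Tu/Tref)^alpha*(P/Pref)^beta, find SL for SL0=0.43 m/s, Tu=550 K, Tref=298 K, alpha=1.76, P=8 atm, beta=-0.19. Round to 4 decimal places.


SL = SL0 * (Tu/Tref)^alpha * (P/Pref)^beta
T ratio = 550/298 = 1.84563758
(T ratio)^alpha = 1.84563758^1.76 = 2.940476
(P/Pref)^beta = 8^(-0.19) = 0.673617
SL = 0.43 * 2.940476 * 0.673617 = 0.8517 m/s


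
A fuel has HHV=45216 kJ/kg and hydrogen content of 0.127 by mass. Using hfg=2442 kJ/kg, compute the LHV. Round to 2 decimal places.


LHV = HHV - hfg * 9 * H
Water correction = 2442 * 9 * 0.127 = 2791.206 kJ/kg
LHV = 45216 - 2791.206 = 42424.79 kJ/kg


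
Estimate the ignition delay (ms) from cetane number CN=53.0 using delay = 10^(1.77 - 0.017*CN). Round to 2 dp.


delay = 10^(1.77 - 0.017*CN)
Exponent = 1.77 - 0.017*53.0 = 0.8690
delay = 10^0.8690 = 7.40 ms


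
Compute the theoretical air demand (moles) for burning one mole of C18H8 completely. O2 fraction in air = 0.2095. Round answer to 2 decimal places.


Balanced combustion: C18H8 + 20 O2 -> 18 CO2 + 4 H2O
O2 needed = C + H/4 = 18 + 8/4 = 20.00 moles
Air moles = O2 / 0.2095 = 20.00 / 0.2095 = 95.47 moles air


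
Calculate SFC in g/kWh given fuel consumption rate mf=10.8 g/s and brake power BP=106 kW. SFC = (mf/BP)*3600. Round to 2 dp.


SFC = (mf / BP) * 3600
Rate = 10.8 / 106 = 0.101887 g/(s*kW)
SFC = 0.101887 * 3600 = 366.79 g/kWh


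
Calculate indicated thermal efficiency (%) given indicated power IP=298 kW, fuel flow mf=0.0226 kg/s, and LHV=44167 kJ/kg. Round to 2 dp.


eta_ith = (IP / (mf * LHV)) * 100
Denominator = 0.0226 * 44167 = 998.1742 kW
eta_ith = (298 / 998.1742) * 100 = 29.85%


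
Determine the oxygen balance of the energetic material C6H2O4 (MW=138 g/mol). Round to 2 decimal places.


OB = -1600 * (2C + H/2 - O) / MW
Inner = 2*6 + 2/2 - 4 = 9.00
OB = -1600 * 9.00 / 138 = -104.35%


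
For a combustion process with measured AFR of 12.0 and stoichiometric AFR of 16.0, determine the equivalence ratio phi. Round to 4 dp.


phi = AFR_stoich / AFR_actual
phi = 16.0 / 12.0 = 1.3333


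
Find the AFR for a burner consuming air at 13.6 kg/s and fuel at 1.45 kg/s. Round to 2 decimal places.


AFR = m_air / m_fuel
AFR = 13.6 / 1.45 = 9.38


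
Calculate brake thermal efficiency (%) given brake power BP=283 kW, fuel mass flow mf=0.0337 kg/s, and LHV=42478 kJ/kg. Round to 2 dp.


eta_BTE = (BP / (mf * LHV)) * 100
Denominator = 0.0337 * 42478 = 1431.5086 kW
eta_BTE = (283 / 1431.5086) * 100 = 19.77%


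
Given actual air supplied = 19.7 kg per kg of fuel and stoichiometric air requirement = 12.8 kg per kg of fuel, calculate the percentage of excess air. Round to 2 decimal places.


Excess air = actual - stoichiometric = 19.7 - 12.8 = 6.90 kg/kg fuel
Excess air % = (excess / stoich) * 100 = (6.90 / 12.8) * 100 = 53.91%


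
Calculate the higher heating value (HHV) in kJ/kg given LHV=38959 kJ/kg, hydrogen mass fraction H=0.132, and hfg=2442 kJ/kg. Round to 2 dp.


HHV = LHV + hfg * 9 * H
Water addition = 2442 * 9 * 0.132 = 2901.096 kJ/kg
HHV = 38959 + 2901.096 = 41860.10 kJ/kg


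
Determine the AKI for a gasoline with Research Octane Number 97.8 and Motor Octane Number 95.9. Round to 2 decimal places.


AKI = (RON + MON) / 2
AKI = (97.8 + 95.9) / 2
AKI = 193.7 / 2 = 96.85


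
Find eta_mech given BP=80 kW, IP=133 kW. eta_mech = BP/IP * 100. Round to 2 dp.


eta_mech = (BP / IP) * 100
Ratio = 80 / 133 = 0.6015
eta_mech = 0.6015 * 100 = 60.15%


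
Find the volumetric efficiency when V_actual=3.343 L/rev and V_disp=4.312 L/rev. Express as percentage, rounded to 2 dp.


eta_v = (V_actual / V_disp) * 100
Ratio = 3.343 / 4.312 = 0.7753
eta_v = 0.7753 * 100 = 77.53%


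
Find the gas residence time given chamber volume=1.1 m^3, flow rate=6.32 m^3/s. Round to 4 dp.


tau = V / Q_flow
tau = 1.1 / 6.32 = 0.1741 s


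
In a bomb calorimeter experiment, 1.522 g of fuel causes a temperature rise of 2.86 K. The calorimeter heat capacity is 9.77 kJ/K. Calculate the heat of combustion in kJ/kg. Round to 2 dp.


Hc = C_cal * delta_T / m_fuel
Q_released = 9.77 * 2.86 = 27.9422 kJ
m_fuel = 1.522 g = 1.522/1000 kg = 0.001522 kg
Hc = 27.9422 / 0.001522 = 18358.87 kJ/kg


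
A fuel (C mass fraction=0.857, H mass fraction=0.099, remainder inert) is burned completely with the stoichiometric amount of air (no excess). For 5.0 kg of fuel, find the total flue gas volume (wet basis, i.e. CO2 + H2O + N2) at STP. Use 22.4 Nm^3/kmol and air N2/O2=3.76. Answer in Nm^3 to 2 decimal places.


Per kg fuel: CO2 = (C/12 kmol)*22.4 = (0.857/12)*22.4 = 1.59973 Nm^3
Per kg fuel: H2O = (H/2 kmol)*22.4 = (0.099/2)*22.4 = 1.10880 Nm^3
O2 needed per kg fuel = C/12 + H/4 = 0.857/12 + 0.099/4 = 0.09616667 kmol
Per kg fuel: N2 = O2*3.76*22.4 = 0.09616667*3.76*22.4 = 8.09954 Nm^3
Total per kg = 1.59973 + 1.10880 + 8.09954 = 10.80807 Nm^3
Total = 10.80807 * 5.0 = 54.04 Nm^3


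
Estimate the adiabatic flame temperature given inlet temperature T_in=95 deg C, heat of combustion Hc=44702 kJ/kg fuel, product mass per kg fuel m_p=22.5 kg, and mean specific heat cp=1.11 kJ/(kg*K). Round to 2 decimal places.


T_ad = T_in + Hc / (m_p * cp)
Denominator = 22.5 * 1.11 = 24.9750
Temperature rise = 44702 / 24.9750 = 1789.87 K
T_ad = 95 + 1789.87 = 1884.87 deg C


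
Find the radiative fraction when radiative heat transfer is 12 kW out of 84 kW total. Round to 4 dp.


f_rad = Q_rad / Q_total
f_rad = 12 / 84 = 0.1429


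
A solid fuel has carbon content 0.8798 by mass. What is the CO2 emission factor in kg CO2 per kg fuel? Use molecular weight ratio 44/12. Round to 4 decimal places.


EF = C_frac * (M_CO2 / M_C)
EF = 0.8798 * (44/12)
EF = 0.8798 * 3.666667 = 3.2259 kg_CO2/kg_fuel


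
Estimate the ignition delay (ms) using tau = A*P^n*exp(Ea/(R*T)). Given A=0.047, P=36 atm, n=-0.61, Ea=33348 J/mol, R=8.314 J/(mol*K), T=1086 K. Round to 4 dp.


tau = A * P^n * exp(Ea/(R*T))
P^n = 36^(-0.61) = 0.11237132
Ea/(R*T) = 33348/(8.314*1086) = 3.693431
exp(Ea/(R*T)) = 40.182462
tau = 0.047 * 0.11237132 * 40.182462 = 0.2122 ms


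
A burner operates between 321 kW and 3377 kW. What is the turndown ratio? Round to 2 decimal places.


TDR = Q_max / Q_min
TDR = 3377 / 321 = 10.52


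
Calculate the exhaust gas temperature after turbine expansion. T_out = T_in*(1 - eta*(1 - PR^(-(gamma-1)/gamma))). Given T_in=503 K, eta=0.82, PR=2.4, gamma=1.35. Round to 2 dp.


T_out = T_in * (1 - eta * (1 - PR^(-(gamma-1)/gamma)))
Exponent = -(1.35-1)/1.35 = -0.25925926
PR^exp = 2.4^(-0.25925926) = 0.79694200
Factor = 1 - 0.82*(1 - 0.79694200) = 0.83349244
T_out = 503 * 0.83349244 = 419.25 K


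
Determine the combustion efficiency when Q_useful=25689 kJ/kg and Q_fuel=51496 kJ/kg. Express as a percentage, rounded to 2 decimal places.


Efficiency = (Q_useful / Q_fuel) * 100
Efficiency = (25689 / 51496) * 100
Efficiency = 0.4989 * 100 = 49.89%


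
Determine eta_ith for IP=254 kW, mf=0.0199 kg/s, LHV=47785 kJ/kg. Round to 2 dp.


eta_ith = (IP / (mf * LHV)) * 100
Denominator = 0.0199 * 47785 = 950.9215 kW
eta_ith = (254 / 950.9215) * 100 = 26.71%


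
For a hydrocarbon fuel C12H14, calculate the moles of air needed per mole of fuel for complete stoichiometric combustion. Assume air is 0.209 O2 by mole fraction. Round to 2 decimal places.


Balanced combustion: C12H14 + 15.5 O2 -> 12 CO2 + 7 H2O
O2 needed = C + H/4 = 12 + 14/4 = 15.50 moles
Air moles = O2 / 0.209 = 15.50 / 0.209 = 74.16 moles air


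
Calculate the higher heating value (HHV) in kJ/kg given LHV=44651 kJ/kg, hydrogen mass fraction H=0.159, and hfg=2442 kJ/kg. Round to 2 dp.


HHV = LHV + hfg * 9 * H
Water addition = 2442 * 9 * 0.159 = 3494.502 kJ/kg
HHV = 44651 + 3494.502 = 48145.50 kJ/kg


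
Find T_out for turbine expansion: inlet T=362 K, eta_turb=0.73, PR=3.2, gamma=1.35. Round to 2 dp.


T_out = T_in * (1 - eta * (1 - PR^(-(gamma-1)/gamma)))
Exponent = -(1.35-1)/1.35 = -0.25925926
PR^exp = 3.2^(-0.25925926) = 0.73966521
Factor = 1 - 0.73*(1 - 0.73966521) = 0.80995560
T_out = 362 * 0.80995560 = 293.20 K
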